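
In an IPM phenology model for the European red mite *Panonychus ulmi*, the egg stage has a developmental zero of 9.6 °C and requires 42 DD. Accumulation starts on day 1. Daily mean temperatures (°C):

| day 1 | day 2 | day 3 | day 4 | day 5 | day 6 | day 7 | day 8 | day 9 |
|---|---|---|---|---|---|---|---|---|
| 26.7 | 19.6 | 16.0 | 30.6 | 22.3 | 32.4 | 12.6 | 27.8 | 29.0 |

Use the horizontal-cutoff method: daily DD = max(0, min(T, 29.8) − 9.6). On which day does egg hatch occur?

day 4

Daily DD above 9.6 °C (capped at 20.2): 17.1, 10.0, 6.4, 20.2, 12.7, 20.2, 3.0, 18.2, 19.4.
Cumulative: 17.1, 27.1, 33.5, 53.7, 66.4, 86.6, 89.6, 107.8, 127.2.
The total first reaches 42 DD on day 4.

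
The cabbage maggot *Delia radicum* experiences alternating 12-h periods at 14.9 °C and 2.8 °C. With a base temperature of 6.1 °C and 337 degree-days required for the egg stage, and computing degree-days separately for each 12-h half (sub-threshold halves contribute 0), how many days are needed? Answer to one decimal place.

Day half: max(0, 14.9 − 6.1) × 0.5 = 8.8 × 0.5 = 4.40 DD.
Night half: max(0, 2.8 − 6.1) × 0.5 = 0.0 × 0.5 = 0.00 DD.
Per 24 h: 4.40 DD/day.
Duration = 337 / 4.40 = 76.591 ≈ 76.6 days.

76.6 days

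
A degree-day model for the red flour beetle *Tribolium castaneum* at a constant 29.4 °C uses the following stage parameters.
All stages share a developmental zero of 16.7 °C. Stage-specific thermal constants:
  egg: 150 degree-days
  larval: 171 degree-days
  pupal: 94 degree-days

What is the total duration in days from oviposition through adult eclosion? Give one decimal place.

Daily accumulation at 29.4 °C = 29.4 − 16.7 = 12.7 DD/day.
Total K = 150 + 171 + 94 = 415 DD.
Total duration = 415 / 12.7 = 32.677 ≈ 32.7 days.

32.7 days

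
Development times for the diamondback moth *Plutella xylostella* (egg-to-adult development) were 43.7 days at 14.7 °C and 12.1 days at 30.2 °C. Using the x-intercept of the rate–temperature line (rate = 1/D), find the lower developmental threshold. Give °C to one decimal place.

Under the model K = D·(T − T_b), so D₁·(T₁ − T_b) = D₂·(T₂ − T_b).
43.7·(14.7 − T_b) = 12.1·(30.2 − T_b)
T_b = (43.7·14.7 − 12.1·30.2) / (43.7 − 12.1) = 276.97 / 31.6 = 8.765 °C ≈ 8.8 °C.

8.8 °C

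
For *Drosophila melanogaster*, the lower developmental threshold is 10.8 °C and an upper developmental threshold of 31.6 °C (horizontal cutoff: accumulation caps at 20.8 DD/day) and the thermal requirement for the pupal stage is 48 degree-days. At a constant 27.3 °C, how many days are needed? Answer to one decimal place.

2.9 days

Daily accumulation = 27.3 − 10.8 = 16.5 DD/day.
Duration = 48 / 16.5 = 2.909 ≈ 2.9 days.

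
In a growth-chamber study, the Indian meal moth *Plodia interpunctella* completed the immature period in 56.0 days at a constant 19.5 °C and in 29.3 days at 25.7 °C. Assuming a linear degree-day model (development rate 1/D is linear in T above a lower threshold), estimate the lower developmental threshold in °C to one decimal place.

12.7 °C

Equal thermal constants: D₁(T₁ − T_b) = D₂(T₂ − T_b).
56.0·(19.5 − T_b) = 29.3·(25.7 − T_b)
T_b = (56.0·19.5 − 29.3·25.7) / (56.0 − 29.3) = 338.99 / 26.7 = 12.696 °C ≈ 12.7 °C.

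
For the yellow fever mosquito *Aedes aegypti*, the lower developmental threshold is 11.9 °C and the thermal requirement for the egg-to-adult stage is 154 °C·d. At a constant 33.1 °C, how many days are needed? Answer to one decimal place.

7.3 days

Daily accumulation = 33.1 − 11.9 = 21.2 DD/day.
Duration = 154 / 21.2 = 7.264 ≈ 7.3 days.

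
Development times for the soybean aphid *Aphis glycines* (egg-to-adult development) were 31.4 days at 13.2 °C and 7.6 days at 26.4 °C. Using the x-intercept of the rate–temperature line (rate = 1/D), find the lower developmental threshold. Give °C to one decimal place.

9.0 °C

Linear rate model ⇒ the product D·(T − T_b) is constant across temperatures.
31.4·(13.2 − T_b) = 7.6·(26.4 − T_b)
T_b = (31.4·13.2 − 7.6·26.4) / (31.4 − 7.6) = 213.84 / 23.8 = 8.985 °C ≈ 9.0 °C.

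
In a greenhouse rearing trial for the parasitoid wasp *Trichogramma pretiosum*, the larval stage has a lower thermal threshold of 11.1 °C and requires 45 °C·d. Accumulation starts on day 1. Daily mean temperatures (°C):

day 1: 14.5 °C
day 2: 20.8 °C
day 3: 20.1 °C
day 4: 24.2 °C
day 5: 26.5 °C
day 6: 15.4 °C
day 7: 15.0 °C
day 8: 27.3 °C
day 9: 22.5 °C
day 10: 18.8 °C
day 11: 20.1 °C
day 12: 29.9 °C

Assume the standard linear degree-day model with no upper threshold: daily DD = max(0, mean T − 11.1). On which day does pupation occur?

Daily DD above 11.1 °C: 3.4, 9.7, 9.0, 13.1, 15.4, 4.3, 3.9, 16.2, 11.4, 7.7, 9.0, 18.8.
Cumulative: 3.4, 13.1, 22.1, 35.2, 50.6, 54.9, 58.8, 75.0, 86.4, 94.1, 103.1, 121.9.
The total first reaches 45 DD on day 5.

day 5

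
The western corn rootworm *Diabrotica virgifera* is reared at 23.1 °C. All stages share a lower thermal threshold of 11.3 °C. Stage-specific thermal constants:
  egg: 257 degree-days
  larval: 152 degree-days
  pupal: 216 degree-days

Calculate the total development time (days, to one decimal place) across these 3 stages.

Daily accumulation at 23.1 °C = 23.1 − 11.3 = 11.8 DD/day.
Total K = 257 + 152 + 216 = 625 DD.
Total duration = 625 / 11.8 = 52.966 ≈ 53.0 days.

53.0 days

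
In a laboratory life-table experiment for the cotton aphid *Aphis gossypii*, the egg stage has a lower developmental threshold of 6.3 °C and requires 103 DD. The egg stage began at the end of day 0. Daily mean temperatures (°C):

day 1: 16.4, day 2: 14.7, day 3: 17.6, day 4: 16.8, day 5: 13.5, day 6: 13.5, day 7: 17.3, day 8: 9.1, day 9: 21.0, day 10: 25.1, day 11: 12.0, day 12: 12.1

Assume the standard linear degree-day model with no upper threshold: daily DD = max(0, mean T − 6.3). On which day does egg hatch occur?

day 11

Daily DD above 6.3 °C: 10.1, 8.4, 11.3, 10.5, 7.2, 7.2, 11.0, 2.8, 14.7, 18.8, 5.7, 5.8.
Cumulative: 10.1, 18.5, 29.8, 40.3, 47.5, 54.7, 65.7, 68.5, 83.2, 102.0, 107.7, 113.5.
The total first reaches 103 DD on day 11.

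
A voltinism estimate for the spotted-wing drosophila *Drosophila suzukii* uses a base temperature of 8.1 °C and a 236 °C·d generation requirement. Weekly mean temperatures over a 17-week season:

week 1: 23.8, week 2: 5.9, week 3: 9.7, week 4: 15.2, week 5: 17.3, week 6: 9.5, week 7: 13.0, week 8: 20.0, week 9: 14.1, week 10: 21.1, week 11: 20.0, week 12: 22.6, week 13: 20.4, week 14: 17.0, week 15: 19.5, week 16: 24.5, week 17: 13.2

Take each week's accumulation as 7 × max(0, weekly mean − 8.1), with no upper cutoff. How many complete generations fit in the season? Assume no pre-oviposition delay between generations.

4 generations

Weekly DD (7 × max(0, T̄ − 8.1)): 109.9, 0.0, 11.2, 49.7, 64.4, 9.8, 34.3, 83.3, 42.0, 91.0, 83.3, 101.5, 86.1, 62.3, 79.8, 114.8, 35.7.
Season total = 1059.1 DD.
Complete generations = ⌊1059.1 / 236⌋ = 4.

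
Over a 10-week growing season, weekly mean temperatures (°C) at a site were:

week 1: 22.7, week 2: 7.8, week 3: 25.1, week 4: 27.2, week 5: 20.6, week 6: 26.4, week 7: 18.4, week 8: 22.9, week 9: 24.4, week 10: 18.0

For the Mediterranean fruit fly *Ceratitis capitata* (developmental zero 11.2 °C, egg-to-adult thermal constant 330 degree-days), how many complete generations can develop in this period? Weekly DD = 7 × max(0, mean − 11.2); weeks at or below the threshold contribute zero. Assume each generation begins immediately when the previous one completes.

Weekly DD (7 × max(0, T̄ − 11.2)): 80.5, 0.0, 97.3, 112.0, 65.8, 106.4, 50.4, 81.9, 92.4, 47.6.
Season total = 734.3 DD.
Complete generations = ⌊734.3 / 330⌋ = 2.

2 generations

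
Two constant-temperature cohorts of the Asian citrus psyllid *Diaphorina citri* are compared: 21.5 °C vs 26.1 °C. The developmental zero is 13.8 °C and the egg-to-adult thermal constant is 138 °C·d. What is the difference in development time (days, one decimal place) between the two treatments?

At 21.5 °C: 138 / (21.5 − 13.8) = 138 / 7.7 = 17.922 d.
At 26.1 °C: 138 / (26.1 − 13.8) = 138 / 12.3 = 11.220 d.
Difference = |17.922 − 11.220| = 6.703 ≈ 6.7 days.

6.7 days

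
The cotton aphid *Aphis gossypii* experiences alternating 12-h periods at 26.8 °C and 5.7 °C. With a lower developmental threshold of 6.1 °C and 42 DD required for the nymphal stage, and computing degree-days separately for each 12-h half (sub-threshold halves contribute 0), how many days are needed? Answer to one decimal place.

Day half: max(0, 26.8 − 6.1) × 0.5 = 20.7 × 0.5 = 10.35 DD.
Night half: max(0, 5.7 − 6.1) × 0.5 = 0.0 × 0.5 = 0.00 DD.
Per 24 h: 10.35 DD/day.
Duration = 42 / 10.35 = 4.058 ≈ 4.1 days.

4.1 days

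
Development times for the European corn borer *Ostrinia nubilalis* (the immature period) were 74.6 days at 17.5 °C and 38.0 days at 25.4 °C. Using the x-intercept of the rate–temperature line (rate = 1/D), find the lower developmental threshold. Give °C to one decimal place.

Equal thermal constants: D₁(T₁ − T_b) = D₂(T₂ − T_b).
74.6·(17.5 − T_b) = 38.0·(25.4 − T_b)
T_b = (74.6·17.5 − 38.0·25.4) / (74.6 − 38.0) = 340.30 / 36.6 = 9.298 °C ≈ 9.3 °C.

9.3 °C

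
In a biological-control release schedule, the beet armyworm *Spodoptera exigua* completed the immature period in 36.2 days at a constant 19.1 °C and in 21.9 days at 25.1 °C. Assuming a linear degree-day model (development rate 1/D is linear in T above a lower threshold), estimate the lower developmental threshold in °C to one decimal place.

9.9 °C

Under the model K = D·(T − T_b), so D₁·(T₁ − T_b) = D₂·(T₂ − T_b).
36.2·(19.1 − T_b) = 21.9·(25.1 − T_b)
T_b = (36.2·19.1 − 21.9·25.1) / (36.2 − 21.9) = 141.73 / 14.3 = 9.911 °C ≈ 9.9 °C.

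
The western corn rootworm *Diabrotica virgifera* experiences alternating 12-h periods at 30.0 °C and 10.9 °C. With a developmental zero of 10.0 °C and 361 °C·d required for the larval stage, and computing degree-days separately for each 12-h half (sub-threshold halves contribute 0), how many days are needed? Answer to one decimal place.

Day half: max(0, 30.0 − 10.0) × 0.5 = 20.0 × 0.5 = 10.00 DD.
Night half: max(0, 10.9 − 10.0) × 0.5 = 0.9 × 0.5 = 0.45 DD.
Per 24 h: 10.45 DD/day.
Duration = 361 / 10.45 = 34.545 ≈ 34.5 days.

34.5 days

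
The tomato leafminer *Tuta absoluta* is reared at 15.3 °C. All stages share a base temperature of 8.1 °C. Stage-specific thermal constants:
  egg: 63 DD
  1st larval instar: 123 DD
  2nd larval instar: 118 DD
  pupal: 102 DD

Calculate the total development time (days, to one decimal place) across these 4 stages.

56.4 days

Daily accumulation at 15.3 °C = 15.3 − 8.1 = 7.2 DD/day.
Total K = 63 + 123 + 118 + 102 = 406 DD.
Total duration = 406 / 7.2 = 56.389 ≈ 56.4 days.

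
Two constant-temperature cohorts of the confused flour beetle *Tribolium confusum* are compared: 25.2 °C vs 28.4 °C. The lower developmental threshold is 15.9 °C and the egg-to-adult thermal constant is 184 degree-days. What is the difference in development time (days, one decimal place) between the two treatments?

5.1 days

At 25.2 °C: 184 / (25.2 − 15.9) = 184 / 9.3 = 19.785 d.
At 28.4 °C: 184 / (28.4 − 15.9) = 184 / 12.5 = 14.720 d.
Difference = |19.785 − 14.720| = 5.065 ≈ 5.1 days.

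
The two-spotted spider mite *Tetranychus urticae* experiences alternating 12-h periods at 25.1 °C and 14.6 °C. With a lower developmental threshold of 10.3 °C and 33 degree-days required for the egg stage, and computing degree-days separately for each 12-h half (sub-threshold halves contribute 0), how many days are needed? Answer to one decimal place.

3.5 days

Day half: max(0, 25.1 − 10.3) × 0.5 = 14.8 × 0.5 = 7.40 DD.
Night half: max(0, 14.6 − 10.3) × 0.5 = 4.3 × 0.5 = 2.15 DD.
Per 24 h: 9.55 DD/day.
Duration = 33 / 9.55 = 3.455 ≈ 3.5 days.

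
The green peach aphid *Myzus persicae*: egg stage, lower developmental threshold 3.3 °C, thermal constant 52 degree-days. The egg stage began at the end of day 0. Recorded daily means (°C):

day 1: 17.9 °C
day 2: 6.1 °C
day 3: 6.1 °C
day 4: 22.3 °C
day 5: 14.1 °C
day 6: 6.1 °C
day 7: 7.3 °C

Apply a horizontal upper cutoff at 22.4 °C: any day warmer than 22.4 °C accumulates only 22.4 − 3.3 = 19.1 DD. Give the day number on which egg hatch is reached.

day 6

Daily DD above 3.3 °C (capped at 19.1): 14.6, 2.8, 2.8, 19.0, 10.8, 2.8, 4.0.
Cumulative: 14.6, 17.4, 20.2, 39.2, 50.0, 52.8, 56.8.
The total first reaches 52 DD on day 6.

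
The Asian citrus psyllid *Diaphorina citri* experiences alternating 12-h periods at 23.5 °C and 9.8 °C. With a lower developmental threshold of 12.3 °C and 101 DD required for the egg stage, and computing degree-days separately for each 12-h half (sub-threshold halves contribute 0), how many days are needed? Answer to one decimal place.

Day half: max(0, 23.5 − 12.3) × 0.5 = 11.2 × 0.5 = 5.60 DD.
Night half: max(0, 9.8 − 12.3) × 0.5 = 0.0 × 0.5 = 0.00 DD.
Per 24 h: 5.60 DD/day.
Duration = 101 / 5.60 = 18.036 ≈ 18.0 days.

18.0 days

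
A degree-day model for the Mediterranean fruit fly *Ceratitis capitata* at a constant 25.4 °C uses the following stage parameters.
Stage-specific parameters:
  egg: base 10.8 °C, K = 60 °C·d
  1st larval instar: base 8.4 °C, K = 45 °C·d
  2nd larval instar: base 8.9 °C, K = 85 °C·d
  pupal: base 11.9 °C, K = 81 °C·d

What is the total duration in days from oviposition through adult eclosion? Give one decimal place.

egg: 60 / (25.4 − 10.8) = 60 / 14.6 = 4.110 d.
1st larval instar: 45 / (25.4 − 8.4) = 45 / 17.0 = 2.647 d.
2nd larval instar: 85 / (25.4 − 8.9) = 85 / 16.5 = 5.152 d.
pupal: 81 / (25.4 − 11.9) = 81 / 13.5 = 6.000 d.
Sum = 17.908 ≈ 17.9 days.

17.9 days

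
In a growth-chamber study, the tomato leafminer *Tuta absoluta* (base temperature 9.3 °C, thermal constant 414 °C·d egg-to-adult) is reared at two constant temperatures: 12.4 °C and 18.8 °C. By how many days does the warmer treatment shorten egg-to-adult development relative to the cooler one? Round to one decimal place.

At 12.4 °C: 414 / (12.4 − 9.3) = 414 / 3.1 = 133.548 d.
At 18.8 °C: 414 / (18.8 − 9.3) = 414 / 9.5 = 43.579 d.
Difference = |133.548 − 43.579| = 89.969 ≈ 90.0 days.

90.0 days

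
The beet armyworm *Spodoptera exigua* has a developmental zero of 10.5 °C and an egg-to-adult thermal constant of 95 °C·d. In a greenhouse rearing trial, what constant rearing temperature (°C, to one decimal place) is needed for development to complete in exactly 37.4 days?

13.0 °C

Required daily accumulation = 95 / 37.4 = 2.540 DD/day.
T = T_base + 2.540 = 10.5 + 2.540 = 13.040 ≈ 13.0 °C.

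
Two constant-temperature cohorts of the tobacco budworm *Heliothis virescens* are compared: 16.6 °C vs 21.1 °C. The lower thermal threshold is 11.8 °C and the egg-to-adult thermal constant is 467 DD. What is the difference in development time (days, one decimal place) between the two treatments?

At 16.6 °C: 467 / (16.6 − 11.8) = 467 / 4.8 = 97.292 d.
At 21.1 °C: 467 / (21.1 − 11.8) = 467 / 9.3 = 50.215 d.
Difference = |97.292 − 50.215| = 47.077 ≈ 47.1 days.

47.1 days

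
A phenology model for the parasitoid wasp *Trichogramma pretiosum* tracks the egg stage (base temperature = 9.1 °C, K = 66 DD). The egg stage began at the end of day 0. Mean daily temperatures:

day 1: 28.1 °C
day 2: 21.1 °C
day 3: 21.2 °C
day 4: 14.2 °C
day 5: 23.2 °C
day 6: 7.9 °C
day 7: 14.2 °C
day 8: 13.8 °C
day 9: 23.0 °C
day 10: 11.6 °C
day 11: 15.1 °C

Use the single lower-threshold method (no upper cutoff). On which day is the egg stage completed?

day 7

Daily DD above 9.1 °C: 19.0, 12.0, 12.1, 5.1, 14.1, 0.0, 5.1, 4.7, 13.9, 2.5, 6.0.
Cumulative: 19.0, 31.0, 43.1, 48.2, 62.3, 62.3, 67.4, 72.1, 86.0, 88.5, 94.5.
The total first reaches 66 DD on day 7.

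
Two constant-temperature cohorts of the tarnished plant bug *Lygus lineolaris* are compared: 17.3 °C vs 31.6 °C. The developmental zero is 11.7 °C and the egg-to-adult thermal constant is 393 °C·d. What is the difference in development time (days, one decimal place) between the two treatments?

50.4 days

At 17.3 °C: 393 / (17.3 − 11.7) = 393 / 5.6 = 70.179 d.
At 31.6 °C: 393 / (31.6 − 11.7) = 393 / 19.9 = 19.749 d.
Difference = |70.179 − 19.749| = 50.430 ≈ 50.4 days.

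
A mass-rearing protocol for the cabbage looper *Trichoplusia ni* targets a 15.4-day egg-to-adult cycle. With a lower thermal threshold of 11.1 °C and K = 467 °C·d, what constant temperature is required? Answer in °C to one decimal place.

41.4 °C

Required daily accumulation = 467 / 15.4 = 30.325 DD/day.
T = T_base + 30.325 = 11.1 + 30.325 = 41.425 ≈ 41.4 °C.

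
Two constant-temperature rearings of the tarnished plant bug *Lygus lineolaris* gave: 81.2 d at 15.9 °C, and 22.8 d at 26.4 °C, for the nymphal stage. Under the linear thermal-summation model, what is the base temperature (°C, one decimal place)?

11.8 °C

Under the model K = D·(T − T_b), so D₁·(T₁ − T_b) = D₂·(T₂ − T_b).
81.2·(15.9 − T_b) = 22.8·(26.4 − T_b)
T_b = (81.2·15.9 − 22.8·26.4) / (81.2 − 22.8) = 689.16 / 58.4 = 11.801 °C ≈ 11.8 °C.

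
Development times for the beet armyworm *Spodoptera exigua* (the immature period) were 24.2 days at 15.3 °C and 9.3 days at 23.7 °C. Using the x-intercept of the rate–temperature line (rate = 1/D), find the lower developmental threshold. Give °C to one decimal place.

Equal thermal constants: D₁(T₁ − T_b) = D₂(T₂ − T_b).
24.2·(15.3 − T_b) = 9.3·(23.7 − T_b)
T_b = (24.2·15.3 − 9.3·23.7) / (24.2 − 9.3) = 149.85 / 14.9 = 10.057 °C ≈ 10.1 °C.

10.1 °C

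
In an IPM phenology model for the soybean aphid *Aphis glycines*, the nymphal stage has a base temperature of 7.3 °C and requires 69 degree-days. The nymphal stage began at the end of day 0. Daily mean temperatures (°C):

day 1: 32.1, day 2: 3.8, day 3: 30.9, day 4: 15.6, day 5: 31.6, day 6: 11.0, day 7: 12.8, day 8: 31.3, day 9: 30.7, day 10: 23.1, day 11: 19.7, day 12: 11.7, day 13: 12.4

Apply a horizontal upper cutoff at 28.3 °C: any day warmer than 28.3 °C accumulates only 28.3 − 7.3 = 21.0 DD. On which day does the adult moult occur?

day 5

Daily DD above 7.3 °C (capped at 21.0): 21.0, 0.0, 21.0, 8.3, 21.0, 3.7, 5.5, 21.0, 21.0, 15.8, 12.4, 4.4, 5.1.
Cumulative: 21.0, 21.0, 42.0, 50.3, 71.3, 75.0, 80.5, 101.5, 122.5, 138.3, 150.7, 155.1, 160.2.
The total first reaches 69 DD on day 5.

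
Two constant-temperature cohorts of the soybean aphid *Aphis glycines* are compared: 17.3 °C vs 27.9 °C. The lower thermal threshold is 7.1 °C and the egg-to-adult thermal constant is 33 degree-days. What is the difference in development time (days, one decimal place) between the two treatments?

1.6 days

At 17.3 °C: 33 / (17.3 − 7.1) = 33 / 10.2 = 3.235 d.
At 27.9 °C: 33 / (27.9 − 7.1) = 33 / 20.8 = 1.587 d.
Difference = |3.235 − 1.587| = 1.649 ≈ 1.6 days.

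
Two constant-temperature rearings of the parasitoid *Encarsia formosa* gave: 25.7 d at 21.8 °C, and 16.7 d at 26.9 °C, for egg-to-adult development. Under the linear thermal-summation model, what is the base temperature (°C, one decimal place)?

12.3 °C

Linear rate model ⇒ the product D·(T − T_b) is constant across temperatures.
25.7·(21.8 − T_b) = 16.7·(26.9 − T_b)
T_b = (25.7·21.8 − 16.7·26.9) / (25.7 − 16.7) = 111.03 / 9.0 = 12.337 °C ≈ 12.3 °C.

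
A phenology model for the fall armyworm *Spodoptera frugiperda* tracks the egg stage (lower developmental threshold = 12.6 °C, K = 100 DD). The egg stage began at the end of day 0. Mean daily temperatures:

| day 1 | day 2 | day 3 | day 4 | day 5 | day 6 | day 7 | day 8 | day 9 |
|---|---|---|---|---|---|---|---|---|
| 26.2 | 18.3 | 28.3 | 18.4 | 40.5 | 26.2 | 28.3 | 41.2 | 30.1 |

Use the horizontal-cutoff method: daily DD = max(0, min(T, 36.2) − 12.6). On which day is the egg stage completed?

Daily DD above 12.6 °C (capped at 23.6): 13.6, 5.7, 15.7, 5.8, 23.6, 13.6, 15.7, 23.6, 17.5.
Cumulative: 13.6, 19.3, 35.0, 40.8, 64.4, 78.0, 93.7, 117.3, 134.8.
The total first reaches 100 DD on day 8.

day 8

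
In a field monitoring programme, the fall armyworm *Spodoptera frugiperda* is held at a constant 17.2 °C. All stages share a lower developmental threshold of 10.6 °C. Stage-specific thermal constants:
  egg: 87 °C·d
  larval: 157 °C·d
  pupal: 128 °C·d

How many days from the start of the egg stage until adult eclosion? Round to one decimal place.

Daily accumulation at 17.2 °C = 17.2 − 10.6 = 6.6 DD/day.
Total K = 87 + 157 + 128 = 372 DD.
Total duration = 372 / 6.6 = 56.364 ≈ 56.4 days.

56.4 days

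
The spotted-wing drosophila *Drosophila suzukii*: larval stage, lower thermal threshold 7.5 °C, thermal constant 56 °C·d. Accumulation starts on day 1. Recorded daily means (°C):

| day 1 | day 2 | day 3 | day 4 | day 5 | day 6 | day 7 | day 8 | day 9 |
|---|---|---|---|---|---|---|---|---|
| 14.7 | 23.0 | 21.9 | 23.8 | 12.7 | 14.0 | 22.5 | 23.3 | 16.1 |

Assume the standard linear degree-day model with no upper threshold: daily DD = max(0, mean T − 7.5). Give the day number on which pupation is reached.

day 5

Daily DD above 7.5 °C: 7.2, 15.5, 14.4, 16.3, 5.2, 6.5, 15.0, 15.8, 8.6.
Cumulative: 7.2, 22.7, 37.1, 53.4, 58.6, 65.1, 80.1, 95.9, 104.5.
The total first reaches 56 DD on day 5.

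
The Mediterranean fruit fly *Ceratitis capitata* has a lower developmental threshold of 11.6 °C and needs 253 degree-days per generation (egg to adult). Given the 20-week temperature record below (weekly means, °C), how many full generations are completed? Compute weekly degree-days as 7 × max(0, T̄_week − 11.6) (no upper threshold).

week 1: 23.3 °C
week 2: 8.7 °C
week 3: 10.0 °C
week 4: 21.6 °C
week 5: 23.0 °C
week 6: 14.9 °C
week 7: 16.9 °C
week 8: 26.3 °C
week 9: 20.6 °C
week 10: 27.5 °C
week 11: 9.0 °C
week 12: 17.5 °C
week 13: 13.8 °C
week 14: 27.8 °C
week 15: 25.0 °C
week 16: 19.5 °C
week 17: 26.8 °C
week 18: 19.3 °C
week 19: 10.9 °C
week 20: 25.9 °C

Weekly DD (7 × max(0, T̄ − 11.6)): 81.9, 0.0, 0.0, 70.0, 79.8, 23.1, 37.1, 102.9, 63.0, 111.3, 0.0, 41.3, 15.4, 113.4, 93.8, 55.3, 106.4, 53.9, 0.0, 100.1.
Season total = 1148.7 DD.
Complete generations = ⌊1148.7 / 253⌋ = 4.

4 generations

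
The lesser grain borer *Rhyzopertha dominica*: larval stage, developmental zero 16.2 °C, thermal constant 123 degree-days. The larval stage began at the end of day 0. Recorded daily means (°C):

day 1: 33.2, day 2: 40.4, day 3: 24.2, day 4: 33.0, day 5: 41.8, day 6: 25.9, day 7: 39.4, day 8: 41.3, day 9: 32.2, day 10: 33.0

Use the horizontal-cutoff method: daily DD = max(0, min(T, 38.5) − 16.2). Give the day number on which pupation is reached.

day 8

Daily DD above 16.2 °C (capped at 22.3): 17.0, 22.3, 8.0, 16.8, 22.3, 9.7, 22.3, 22.3, 16.0, 16.8.
Cumulative: 17.0, 39.3, 47.3, 64.1, 86.4, 96.1, 118.4, 140.7, 156.7, 173.5.
The total first reaches 123 DD on day 8.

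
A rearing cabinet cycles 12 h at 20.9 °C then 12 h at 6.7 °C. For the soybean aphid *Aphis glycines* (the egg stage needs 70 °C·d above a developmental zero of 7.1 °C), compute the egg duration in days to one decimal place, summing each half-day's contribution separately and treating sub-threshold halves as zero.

10.1 days

Day half: max(0, 20.9 − 7.1) × 0.5 = 13.8 × 0.5 = 6.90 DD.
Night half: max(0, 6.7 − 7.1) × 0.5 = 0.0 × 0.5 = 0.00 DD.
Per 24 h: 6.90 DD/day.
Duration = 70 / 6.90 = 10.145 ≈ 10.1 days.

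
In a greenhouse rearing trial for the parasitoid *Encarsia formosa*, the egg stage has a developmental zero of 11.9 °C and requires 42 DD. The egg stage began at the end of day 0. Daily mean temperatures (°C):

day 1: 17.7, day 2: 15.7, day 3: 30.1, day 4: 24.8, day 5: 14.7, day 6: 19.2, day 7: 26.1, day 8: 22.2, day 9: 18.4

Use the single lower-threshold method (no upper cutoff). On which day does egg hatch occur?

Daily DD above 11.9 °C: 5.8, 3.8, 18.2, 12.9, 2.8, 7.3, 14.2, 10.3, 6.5.
Cumulative: 5.8, 9.6, 27.8, 40.7, 43.5, 50.8, 65.0, 75.3, 81.8.
The total first reaches 42 DD on day 5.

day 5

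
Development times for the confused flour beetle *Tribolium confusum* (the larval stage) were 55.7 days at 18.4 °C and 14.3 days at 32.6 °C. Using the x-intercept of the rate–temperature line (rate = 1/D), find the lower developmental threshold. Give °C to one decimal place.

Linear rate model ⇒ the product D·(T − T_b) is constant across temperatures.
55.7·(18.4 − T_b) = 14.3·(32.6 − T_b)
T_b = (55.7·18.4 − 14.3·32.6) / (55.7 − 14.3) = 558.70 / 41.4 = 13.495 °C ≈ 13.5 °C.

13.5 °C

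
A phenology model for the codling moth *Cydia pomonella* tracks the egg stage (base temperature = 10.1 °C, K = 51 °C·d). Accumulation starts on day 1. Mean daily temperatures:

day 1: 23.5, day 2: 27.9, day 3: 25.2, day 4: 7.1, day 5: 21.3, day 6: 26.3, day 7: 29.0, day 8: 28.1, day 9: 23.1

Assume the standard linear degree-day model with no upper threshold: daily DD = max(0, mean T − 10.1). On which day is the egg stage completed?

Daily DD above 10.1 °C: 13.4, 17.8, 15.1, 0.0, 11.2, 16.2, 18.9, 18.0, 13.0.
Cumulative: 13.4, 31.2, 46.3, 46.3, 57.5, 73.7, 92.6, 110.6, 123.6.
The total first reaches 51 DD on day 5.

day 5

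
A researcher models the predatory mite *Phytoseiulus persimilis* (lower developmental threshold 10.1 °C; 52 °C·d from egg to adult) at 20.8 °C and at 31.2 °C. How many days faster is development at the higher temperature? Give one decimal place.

At 20.8 °C: 52 / (20.8 − 10.1) = 52 / 10.7 = 4.860 d.
At 31.2 °C: 52 / (31.2 − 10.1) = 52 / 21.1 = 2.464 d.
Difference = |4.860 − 2.464| = 2.395 ≈ 2.4 days.

2.4 days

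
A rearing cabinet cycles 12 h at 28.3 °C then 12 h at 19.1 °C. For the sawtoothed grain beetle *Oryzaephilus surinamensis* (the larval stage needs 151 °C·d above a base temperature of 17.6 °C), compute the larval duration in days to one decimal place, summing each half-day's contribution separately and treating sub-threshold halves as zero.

24.8 days

Day half: max(0, 28.3 − 17.6) × 0.5 = 10.7 × 0.5 = 5.35 DD.
Night half: max(0, 19.1 − 17.6) × 0.5 = 1.5 × 0.5 = 0.75 DD.
Per 24 h: 6.10 DD/day.
Duration = 151 / 6.10 = 24.754 ≈ 24.8 days.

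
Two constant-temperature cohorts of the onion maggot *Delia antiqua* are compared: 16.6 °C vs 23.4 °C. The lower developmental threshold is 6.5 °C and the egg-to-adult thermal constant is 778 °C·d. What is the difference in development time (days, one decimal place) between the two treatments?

31.0 days

At 16.6 °C: 778 / (16.6 − 6.5) = 778 / 10.1 = 77.030 d.
At 23.4 °C: 778 / (23.4 − 6.5) = 778 / 16.9 = 46.036 d.
Difference = |77.030 − 46.036| = 30.994 ≈ 31.0 days.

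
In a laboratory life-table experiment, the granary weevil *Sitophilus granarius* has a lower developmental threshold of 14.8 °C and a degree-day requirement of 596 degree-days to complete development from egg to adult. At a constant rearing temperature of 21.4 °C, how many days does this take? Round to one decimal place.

Daily accumulation = 21.4 − 14.8 = 6.6 DD/day.
Duration = 596 / 6.6 = 90.303 ≈ 90.3 days.

90.3 days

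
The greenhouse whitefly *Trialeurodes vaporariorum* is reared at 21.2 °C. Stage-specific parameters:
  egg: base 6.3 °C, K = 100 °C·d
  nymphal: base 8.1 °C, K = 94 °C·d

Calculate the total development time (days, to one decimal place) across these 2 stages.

egg: 100 / (21.2 − 6.3) = 100 / 14.9 = 6.711 d.
nymphal: 94 / (21.2 − 8.1) = 94 / 13.1 = 7.176 d.
Sum = 13.887 ≈ 13.9 days.

13.9 days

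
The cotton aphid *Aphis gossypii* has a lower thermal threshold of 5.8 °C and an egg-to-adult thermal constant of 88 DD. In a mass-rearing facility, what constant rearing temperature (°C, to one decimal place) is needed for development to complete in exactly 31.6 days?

8.6 °C

Required daily accumulation = 88 / 31.6 = 2.785 DD/day.
T = T_base + 2.785 = 5.8 + 2.785 = 8.585 ≈ 8.6 °C.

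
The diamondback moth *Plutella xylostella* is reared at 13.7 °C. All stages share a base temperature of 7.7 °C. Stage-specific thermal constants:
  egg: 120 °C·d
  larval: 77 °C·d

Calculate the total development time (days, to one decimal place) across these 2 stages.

32.8 days

Daily accumulation at 13.7 °C = 13.7 − 7.7 = 6.0 DD/day.
Total K = 120 + 77 = 197 DD.
Total duration = 197 / 6.0 = 32.833 ≈ 32.8 days.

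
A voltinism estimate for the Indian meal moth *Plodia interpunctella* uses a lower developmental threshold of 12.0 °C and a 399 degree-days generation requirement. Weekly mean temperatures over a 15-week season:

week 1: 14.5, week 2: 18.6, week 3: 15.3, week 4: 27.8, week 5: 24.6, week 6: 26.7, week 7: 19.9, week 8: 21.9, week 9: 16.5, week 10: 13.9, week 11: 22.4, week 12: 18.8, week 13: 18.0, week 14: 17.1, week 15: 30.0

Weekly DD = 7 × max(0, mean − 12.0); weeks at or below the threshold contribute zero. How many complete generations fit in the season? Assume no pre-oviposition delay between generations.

2 generations

Weekly DD (7 × max(0, T̄ − 12.0)): 17.5, 46.2, 23.1, 110.6, 88.2, 102.9, 55.3, 69.3, 31.5, 13.3, 72.8, 47.6, 42.0, 35.7, 126.0.
Season total = 882.0 DD.
Complete generations = ⌊882.0 / 399⌋ = 2.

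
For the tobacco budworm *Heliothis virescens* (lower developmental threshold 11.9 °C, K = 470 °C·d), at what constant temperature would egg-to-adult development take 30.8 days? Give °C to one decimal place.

27.2 °C

Required daily accumulation = 470 / 30.8 = 15.260 DD/day.
T = T_base + 15.260 = 11.9 + 15.260 = 27.160 ≈ 27.2 °C.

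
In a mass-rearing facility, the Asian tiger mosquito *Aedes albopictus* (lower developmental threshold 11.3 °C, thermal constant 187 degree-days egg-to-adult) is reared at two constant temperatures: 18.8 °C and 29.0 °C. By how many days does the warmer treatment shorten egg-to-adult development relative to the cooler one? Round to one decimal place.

At 18.8 °C: 187 / (18.8 − 11.3) = 187 / 7.5 = 24.933 d.
At 29.0 °C: 187 / (29.0 − 11.3) = 187 / 17.7 = 10.565 d.
Difference = |24.933 − 10.565| = 14.368 ≈ 14.4 days.

14.4 days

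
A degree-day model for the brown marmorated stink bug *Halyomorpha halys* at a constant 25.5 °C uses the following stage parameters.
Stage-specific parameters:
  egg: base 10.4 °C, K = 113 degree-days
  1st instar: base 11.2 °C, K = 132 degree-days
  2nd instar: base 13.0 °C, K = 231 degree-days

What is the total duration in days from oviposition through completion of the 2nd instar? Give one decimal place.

egg: 113 / (25.5 − 10.4) = 113 / 15.1 = 7.483 d.
1st instar: 132 / (25.5 − 11.2) = 132 / 14.3 = 9.231 d.
2nd instar: 231 / (25.5 − 13.0) = 231 / 12.5 = 18.480 d.
Sum = 35.194 ≈ 35.2 days.

35.2 days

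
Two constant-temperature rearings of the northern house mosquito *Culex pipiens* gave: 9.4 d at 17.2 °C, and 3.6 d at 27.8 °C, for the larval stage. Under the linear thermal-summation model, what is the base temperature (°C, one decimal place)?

10.6 °C

Linear rate model ⇒ the product D·(T − T_b) is constant across temperatures.
9.4·(17.2 − T_b) = 3.6·(27.8 − T_b)
T_b = (9.4·17.2 − 3.6·27.8) / (9.4 − 3.6) = 61.60 / 5.8 = 10.621 °C ≈ 10.6 °C.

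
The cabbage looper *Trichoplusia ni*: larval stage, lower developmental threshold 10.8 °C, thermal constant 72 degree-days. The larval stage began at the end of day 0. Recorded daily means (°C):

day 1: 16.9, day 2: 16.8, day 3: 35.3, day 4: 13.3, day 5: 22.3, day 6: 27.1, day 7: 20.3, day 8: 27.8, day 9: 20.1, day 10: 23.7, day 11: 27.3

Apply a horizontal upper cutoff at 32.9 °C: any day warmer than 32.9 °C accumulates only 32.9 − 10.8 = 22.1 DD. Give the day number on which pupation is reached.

day 7

Daily DD above 10.8 °C (capped at 22.1): 6.1, 6.0, 22.1, 2.5, 11.5, 16.3, 9.5, 17.0, 9.3, 12.9, 16.5.
Cumulative: 6.1, 12.1, 34.2, 36.7, 48.2, 64.5, 74.0, 91.0, 100.3, 113.2, 129.7.
The total first reaches 72 DD on day 7.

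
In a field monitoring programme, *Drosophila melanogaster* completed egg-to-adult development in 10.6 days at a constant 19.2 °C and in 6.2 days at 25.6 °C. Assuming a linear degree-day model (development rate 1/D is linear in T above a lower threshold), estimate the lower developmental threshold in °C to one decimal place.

Equal thermal constants: D₁(T₁ − T_b) = D₂(T₂ − T_b).
10.6·(19.2 − T_b) = 6.2·(25.6 − T_b)
T_b = (10.6·19.2 − 6.2·25.6) / (10.6 − 6.2) = 44.80 / 4.4 = 10.182 °C ≈ 10.2 °C.

10.2 °C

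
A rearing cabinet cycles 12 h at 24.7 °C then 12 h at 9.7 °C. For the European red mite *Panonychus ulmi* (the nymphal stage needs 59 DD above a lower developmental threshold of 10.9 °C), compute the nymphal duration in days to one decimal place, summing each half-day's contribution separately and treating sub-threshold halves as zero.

Day half: max(0, 24.7 − 10.9) × 0.5 = 13.8 × 0.5 = 6.90 DD.
Night half: max(0, 9.7 − 10.9) × 0.5 = 0.0 × 0.5 = 0.00 DD.
Per 24 h: 6.90 DD/day.
Duration = 59 / 6.90 = 8.551 ≈ 8.6 days.

8.6 days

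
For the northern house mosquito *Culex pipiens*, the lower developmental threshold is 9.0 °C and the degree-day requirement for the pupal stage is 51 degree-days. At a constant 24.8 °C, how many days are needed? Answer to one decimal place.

3.2 days

Daily accumulation = 24.8 − 9.0 = 15.8 DD/day.
Duration = 51 / 15.8 = 3.228 ≈ 3.2 days.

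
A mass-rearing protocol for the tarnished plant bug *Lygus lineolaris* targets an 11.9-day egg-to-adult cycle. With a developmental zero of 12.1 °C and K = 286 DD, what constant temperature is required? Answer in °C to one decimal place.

Required daily accumulation = 286 / 11.9 = 24.034 DD/day.
T = T_base + 24.034 = 12.1 + 24.034 = 36.134 ≈ 36.1 °C.

36.1 °C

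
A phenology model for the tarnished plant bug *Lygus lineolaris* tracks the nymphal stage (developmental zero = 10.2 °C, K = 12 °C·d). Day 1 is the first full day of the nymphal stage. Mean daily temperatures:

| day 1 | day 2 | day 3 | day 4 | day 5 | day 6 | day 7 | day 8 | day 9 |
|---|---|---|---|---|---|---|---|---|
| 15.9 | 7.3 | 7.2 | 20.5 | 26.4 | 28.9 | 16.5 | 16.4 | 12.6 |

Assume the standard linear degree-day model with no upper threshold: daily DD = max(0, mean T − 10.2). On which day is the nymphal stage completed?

Daily DD above 10.2 °C: 5.7, 0.0, 0.0, 10.3, 16.2, 18.7, 6.3, 6.2, 2.4.
Cumulative: 5.7, 5.7, 5.7, 16.0, 32.2, 50.9, 57.2, 63.4, 65.8.
The total first reaches 12 DD on day 4.

day 4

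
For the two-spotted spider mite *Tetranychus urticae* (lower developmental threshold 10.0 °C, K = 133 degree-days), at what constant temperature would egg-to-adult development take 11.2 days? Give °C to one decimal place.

Required daily accumulation = 133 / 11.2 = 11.875 DD/day.
T = T_base + 11.875 = 10.0 + 11.875 = 21.875 ≈ 21.9 °C.

21.9 °C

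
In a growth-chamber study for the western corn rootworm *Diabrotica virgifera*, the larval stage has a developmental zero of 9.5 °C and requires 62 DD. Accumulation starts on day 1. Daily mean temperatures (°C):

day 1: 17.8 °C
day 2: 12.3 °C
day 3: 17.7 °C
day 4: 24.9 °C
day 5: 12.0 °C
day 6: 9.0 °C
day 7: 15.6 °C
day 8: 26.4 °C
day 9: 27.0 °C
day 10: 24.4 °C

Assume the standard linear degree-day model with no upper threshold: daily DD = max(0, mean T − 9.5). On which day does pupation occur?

Daily DD above 9.5 °C: 8.3, 2.8, 8.2, 15.4, 2.5, 0.0, 6.1, 16.9, 17.5, 14.9.
Cumulative: 8.3, 11.1, 19.3, 34.7, 37.2, 37.2, 43.3, 60.2, 77.7, 92.6.
The total first reaches 62 DD on day 9.

day 9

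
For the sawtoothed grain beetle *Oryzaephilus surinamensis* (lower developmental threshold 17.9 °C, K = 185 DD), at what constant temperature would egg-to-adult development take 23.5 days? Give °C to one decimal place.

Required daily accumulation = 185 / 23.5 = 7.872 DD/day.
T = T_base + 7.872 = 17.9 + 7.872 = 25.772 ≈ 25.8 °C.

25.8 °C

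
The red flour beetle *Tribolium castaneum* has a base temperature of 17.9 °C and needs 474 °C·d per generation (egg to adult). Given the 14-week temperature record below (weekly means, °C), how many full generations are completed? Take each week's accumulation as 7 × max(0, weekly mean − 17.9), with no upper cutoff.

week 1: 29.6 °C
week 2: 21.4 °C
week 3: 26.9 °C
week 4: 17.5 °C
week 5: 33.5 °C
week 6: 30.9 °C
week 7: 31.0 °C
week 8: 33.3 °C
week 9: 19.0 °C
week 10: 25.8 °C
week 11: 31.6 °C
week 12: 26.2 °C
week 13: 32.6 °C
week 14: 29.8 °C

2 generations

Weekly DD (7 × max(0, T̄ − 17.9)): 81.9, 24.5, 63.0, 0.0, 109.2, 91.0, 91.7, 107.8, 7.7, 55.3, 95.9, 58.1, 102.9, 83.3.
Season total = 972.3 DD.
Complete generations = ⌊972.3 / 474⌋ = 2.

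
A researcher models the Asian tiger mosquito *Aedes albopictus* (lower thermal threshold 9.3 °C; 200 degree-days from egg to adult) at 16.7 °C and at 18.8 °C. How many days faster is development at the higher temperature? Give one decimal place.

6.0 days

At 16.7 °C: 200 / (16.7 − 9.3) = 200 / 7.4 = 27.027 d.
At 18.8 °C: 200 / (18.8 − 9.3) = 200 / 9.5 = 21.053 d.
Difference = |27.027 − 21.053| = 5.974 ≈ 6.0 days.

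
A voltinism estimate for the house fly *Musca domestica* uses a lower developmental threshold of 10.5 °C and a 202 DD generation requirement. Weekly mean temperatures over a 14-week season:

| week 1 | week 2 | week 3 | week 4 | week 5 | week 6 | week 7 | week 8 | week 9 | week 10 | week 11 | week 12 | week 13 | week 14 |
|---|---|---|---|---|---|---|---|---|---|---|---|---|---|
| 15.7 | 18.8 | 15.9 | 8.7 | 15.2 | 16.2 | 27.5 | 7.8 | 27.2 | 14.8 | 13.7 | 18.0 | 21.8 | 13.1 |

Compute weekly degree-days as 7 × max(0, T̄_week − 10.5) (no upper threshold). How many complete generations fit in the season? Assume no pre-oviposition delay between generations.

Weekly DD (7 × max(0, T̄ − 10.5)): 36.4, 58.1, 37.8, 0.0, 32.9, 39.9, 119.0, 0.0, 116.9, 30.1, 22.4, 52.5, 79.1, 18.2.
Season total = 643.3 DD.
Complete generations = ⌊643.3 / 202⌋ = 3.

3 generations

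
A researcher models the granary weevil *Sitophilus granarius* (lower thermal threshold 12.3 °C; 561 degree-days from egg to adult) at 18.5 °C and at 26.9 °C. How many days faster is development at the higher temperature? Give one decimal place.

At 18.5 °C: 561 / (18.5 − 12.3) = 561 / 6.2 = 90.484 d.
At 26.9 °C: 561 / (26.9 − 12.3) = 561 / 14.6 = 38.425 d.
Difference = |90.484 − 38.425| = 52.059 ≈ 52.1 days.

52.1 days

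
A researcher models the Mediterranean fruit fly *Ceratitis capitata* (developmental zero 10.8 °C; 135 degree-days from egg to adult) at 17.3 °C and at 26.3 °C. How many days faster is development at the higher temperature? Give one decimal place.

At 17.3 °C: 135 / (17.3 − 10.8) = 135 / 6.5 = 20.769 d.
At 26.3 °C: 135 / (26.3 − 10.8) = 135 / 15.5 = 8.710 d.
Difference = |20.769 − 8.710| = 12.060 ≈ 12.1 days.

12.1 days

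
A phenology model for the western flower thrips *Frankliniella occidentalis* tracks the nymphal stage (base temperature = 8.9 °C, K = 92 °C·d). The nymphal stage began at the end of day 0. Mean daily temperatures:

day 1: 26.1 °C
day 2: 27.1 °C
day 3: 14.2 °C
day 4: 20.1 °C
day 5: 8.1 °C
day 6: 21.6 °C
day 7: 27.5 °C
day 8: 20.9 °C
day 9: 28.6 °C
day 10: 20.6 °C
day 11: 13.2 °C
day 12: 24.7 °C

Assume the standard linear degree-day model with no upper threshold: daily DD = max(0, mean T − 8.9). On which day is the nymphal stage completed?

Daily DD above 8.9 °C: 17.2, 18.2, 5.3, 11.2, 0.0, 12.7, 18.6, 12.0, 19.7, 11.7, 4.3, 15.8.
Cumulative: 17.2, 35.4, 40.7, 51.9, 51.9, 64.6, 83.2, 95.2, 114.9, 126.6, 130.9, 146.7.
The total first reaches 92 DD on day 8.

day 8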